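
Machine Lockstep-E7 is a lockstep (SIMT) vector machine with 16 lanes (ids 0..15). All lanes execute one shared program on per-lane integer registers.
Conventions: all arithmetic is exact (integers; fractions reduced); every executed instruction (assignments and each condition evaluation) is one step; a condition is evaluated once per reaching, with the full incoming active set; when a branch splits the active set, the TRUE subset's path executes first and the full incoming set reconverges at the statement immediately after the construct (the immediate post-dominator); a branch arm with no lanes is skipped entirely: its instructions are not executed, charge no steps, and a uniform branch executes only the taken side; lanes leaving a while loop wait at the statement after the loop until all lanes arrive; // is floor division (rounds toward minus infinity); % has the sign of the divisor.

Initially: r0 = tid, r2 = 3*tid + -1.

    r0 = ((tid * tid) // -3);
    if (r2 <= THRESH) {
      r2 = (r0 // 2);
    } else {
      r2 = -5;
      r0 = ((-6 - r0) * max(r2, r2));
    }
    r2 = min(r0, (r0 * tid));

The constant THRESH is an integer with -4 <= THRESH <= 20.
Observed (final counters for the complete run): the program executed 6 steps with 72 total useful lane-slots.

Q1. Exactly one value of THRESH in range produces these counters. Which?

Answer: THRESH = 20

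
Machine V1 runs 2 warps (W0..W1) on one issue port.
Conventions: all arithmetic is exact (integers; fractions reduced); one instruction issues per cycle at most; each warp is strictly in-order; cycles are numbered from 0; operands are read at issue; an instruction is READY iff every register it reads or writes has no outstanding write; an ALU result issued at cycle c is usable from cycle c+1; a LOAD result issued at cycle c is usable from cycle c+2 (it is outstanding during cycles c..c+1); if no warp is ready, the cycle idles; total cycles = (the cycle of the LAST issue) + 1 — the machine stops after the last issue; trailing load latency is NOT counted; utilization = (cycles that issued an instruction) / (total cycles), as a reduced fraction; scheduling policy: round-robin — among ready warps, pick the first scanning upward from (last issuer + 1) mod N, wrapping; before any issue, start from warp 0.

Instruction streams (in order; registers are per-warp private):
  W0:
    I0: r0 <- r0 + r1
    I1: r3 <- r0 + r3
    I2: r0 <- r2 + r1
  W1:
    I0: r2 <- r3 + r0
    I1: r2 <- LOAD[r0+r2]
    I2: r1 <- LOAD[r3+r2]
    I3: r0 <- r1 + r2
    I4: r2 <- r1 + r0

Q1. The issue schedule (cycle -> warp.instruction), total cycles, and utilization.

cycle 0: W0.I0
cycle 1: W1.I0
cycle 2: W0.I1
cycle 3: W1.I1
cycle 4: W0.I2
cycle 5: W1.I2
cycle 6: idle
cycle 7: W1.I3
cycle 8: W1.I4

Answer: 9 cycles, utilization 8/9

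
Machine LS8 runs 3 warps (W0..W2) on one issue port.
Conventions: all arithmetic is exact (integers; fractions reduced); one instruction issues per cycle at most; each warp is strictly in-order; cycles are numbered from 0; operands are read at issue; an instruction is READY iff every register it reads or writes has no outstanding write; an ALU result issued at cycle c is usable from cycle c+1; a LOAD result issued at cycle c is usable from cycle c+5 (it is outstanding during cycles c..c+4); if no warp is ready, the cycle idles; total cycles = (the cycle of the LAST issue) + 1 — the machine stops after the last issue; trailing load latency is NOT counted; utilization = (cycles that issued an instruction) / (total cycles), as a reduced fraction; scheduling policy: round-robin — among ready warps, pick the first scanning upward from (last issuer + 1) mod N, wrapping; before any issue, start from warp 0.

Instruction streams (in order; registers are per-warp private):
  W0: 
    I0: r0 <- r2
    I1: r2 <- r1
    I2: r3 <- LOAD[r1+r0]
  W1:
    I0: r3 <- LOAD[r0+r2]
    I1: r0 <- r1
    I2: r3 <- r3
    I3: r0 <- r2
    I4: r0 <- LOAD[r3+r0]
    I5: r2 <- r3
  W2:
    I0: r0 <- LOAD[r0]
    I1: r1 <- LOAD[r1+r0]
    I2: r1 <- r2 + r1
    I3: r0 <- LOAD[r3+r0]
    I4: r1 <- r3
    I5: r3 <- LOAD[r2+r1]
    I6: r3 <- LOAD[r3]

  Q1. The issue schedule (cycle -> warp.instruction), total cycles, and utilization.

cycle 0: W0.I0
cycle 1: W1.I0
cycle 2: W2.I0
cycle 3: W0.I1
cycle 4: W1.I1
cycle 5: W0.I2
cycle 6: W1.I2
cycle 7: W2.I1
cycle 8: W1.I3
cycle 9: W1.I4
cycle 10: W1.I5
cycle 11: idle
cycle 12: W2.I2
cycle 13: W2.I3
cycle 14: W2.I4
cycle 15: W2.I5
cycle 16: idle
cycle 17: idle
cycle 18: idle
cycle 19: idle
cycle 20: W2.I6

Answer: 21 cycles, utilization 16/21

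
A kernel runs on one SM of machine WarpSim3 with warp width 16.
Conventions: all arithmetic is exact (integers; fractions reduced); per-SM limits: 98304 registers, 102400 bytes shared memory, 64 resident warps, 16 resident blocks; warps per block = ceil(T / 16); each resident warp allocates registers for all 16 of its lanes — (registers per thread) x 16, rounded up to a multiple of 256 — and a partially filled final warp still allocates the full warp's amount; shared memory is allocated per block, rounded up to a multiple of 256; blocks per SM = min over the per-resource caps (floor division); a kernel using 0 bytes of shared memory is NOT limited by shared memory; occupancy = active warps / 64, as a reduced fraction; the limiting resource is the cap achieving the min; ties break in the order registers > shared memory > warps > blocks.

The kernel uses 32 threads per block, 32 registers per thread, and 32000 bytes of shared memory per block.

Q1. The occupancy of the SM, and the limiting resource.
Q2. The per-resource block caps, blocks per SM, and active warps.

Answer: occupancy 3/32, limited by shared memory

registers: 96 blocks
shared memory: 3 blocks
warps: 32 blocks
blocks: 16 blocks

Answer: 3 blocks, 6 active warps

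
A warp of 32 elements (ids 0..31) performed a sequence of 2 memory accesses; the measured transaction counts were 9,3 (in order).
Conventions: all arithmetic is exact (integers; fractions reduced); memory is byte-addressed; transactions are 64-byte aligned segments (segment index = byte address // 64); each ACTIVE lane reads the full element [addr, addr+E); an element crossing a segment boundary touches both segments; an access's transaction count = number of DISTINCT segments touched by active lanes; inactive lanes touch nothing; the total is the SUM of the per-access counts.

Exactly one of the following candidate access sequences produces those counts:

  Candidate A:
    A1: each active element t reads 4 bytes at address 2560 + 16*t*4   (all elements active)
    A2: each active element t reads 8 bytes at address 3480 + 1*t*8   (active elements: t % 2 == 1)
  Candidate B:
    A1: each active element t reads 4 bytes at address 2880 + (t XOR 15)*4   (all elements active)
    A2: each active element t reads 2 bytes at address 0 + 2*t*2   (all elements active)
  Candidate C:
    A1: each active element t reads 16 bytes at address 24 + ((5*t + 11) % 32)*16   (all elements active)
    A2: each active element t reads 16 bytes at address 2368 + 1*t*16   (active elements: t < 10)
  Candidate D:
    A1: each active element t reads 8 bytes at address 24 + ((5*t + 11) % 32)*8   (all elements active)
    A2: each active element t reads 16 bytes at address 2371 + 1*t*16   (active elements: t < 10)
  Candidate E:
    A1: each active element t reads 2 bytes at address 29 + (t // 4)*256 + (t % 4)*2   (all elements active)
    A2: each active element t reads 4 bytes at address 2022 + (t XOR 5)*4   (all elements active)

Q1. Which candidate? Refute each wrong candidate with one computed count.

A: A1 gives 32 transactions, not 9
B: A1 gives 2 transactions, not 9
D: A1 gives 5 transactions, not 9
E: A1 gives 8 transactions, not 9
C: all counts match (9,3)

Answer: C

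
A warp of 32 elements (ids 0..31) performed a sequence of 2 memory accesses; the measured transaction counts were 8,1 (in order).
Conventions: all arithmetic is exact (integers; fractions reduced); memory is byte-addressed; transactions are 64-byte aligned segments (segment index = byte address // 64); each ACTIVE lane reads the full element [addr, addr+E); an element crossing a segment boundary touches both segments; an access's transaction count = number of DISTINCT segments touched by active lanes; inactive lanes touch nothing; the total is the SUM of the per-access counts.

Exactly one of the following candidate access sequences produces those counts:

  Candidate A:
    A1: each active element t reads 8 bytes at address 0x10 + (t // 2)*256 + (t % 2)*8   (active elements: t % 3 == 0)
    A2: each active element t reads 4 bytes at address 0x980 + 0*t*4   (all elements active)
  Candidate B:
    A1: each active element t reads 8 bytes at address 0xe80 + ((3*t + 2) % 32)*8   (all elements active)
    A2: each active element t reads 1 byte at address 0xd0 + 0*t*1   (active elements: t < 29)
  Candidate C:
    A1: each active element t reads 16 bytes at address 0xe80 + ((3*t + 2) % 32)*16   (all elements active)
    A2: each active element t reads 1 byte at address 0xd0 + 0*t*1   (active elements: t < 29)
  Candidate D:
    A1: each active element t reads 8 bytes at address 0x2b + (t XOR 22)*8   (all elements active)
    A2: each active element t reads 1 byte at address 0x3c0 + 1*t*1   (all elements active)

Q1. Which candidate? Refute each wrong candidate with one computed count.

A: A1 gives 11 transactions, not 8
B: A1 gives 4 transactions, not 8
D: A1 gives 5 transactions, not 8
C: all counts match (8,1)

Answer: C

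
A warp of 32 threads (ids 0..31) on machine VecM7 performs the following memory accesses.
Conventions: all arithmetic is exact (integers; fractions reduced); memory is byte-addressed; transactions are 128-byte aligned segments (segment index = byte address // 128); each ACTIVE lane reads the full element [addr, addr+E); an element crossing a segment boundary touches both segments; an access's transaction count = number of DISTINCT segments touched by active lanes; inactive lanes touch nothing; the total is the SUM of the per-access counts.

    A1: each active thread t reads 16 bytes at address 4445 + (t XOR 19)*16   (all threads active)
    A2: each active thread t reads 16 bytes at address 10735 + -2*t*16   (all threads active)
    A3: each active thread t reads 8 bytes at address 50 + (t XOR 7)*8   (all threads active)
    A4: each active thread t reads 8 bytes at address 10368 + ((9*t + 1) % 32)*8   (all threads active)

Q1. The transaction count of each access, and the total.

A1: 5 transactions
A2: 8 transactions
A3: 3 transactions
A4: 2 transactions

Answer: 5,8,3,2; total 18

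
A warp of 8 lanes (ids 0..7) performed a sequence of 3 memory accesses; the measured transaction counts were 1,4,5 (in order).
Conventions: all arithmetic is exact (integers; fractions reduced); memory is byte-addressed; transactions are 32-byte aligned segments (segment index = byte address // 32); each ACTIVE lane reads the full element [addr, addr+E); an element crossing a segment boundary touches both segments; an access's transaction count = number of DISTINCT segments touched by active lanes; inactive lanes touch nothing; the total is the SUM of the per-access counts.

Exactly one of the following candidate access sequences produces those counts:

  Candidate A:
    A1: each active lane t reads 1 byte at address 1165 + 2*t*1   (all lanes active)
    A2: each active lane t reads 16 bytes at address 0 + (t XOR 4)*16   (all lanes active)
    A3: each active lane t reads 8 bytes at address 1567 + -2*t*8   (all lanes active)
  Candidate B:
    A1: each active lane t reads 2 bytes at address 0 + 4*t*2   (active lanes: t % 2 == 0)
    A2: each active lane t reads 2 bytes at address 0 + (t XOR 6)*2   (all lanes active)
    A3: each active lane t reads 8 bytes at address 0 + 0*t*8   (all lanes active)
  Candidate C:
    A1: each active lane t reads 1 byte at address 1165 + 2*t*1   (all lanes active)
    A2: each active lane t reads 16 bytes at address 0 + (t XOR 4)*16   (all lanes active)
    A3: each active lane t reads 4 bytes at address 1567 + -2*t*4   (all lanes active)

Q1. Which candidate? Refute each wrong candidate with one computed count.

B: A1 gives 2 transactions, not 1
C: A3 gives 3 transactions, not 5
A: all counts match (1,4,5)

Answer: A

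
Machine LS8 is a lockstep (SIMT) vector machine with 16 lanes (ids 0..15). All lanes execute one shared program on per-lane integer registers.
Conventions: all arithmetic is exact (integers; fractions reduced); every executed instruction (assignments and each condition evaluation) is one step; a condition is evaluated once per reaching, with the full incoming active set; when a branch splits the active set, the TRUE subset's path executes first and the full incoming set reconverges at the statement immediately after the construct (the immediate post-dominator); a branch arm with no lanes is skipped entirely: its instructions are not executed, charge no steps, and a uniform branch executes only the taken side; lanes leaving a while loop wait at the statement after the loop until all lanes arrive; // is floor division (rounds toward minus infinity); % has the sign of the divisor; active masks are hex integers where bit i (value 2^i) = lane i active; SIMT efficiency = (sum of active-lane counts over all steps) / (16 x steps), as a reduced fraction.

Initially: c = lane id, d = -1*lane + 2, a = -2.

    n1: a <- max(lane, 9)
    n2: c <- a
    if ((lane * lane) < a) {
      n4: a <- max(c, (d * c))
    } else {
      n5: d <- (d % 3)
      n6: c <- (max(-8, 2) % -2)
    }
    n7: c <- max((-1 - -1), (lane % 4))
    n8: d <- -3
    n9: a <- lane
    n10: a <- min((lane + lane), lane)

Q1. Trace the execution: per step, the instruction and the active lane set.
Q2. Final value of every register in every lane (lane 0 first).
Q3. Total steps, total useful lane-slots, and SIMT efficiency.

step 0: a <- max(lane, 9)            0xffff
step 1: c <- a                       0xffff
step 2: eval ((lane * lane) < a)     0xffff
step 3: a <- max(c, (d * c))         0x0007
step 4: d <- (d % 3)                 0xfff8
step 5: c <- (max(-8, 2) % -2)       0xfff8
step 6: c <- max((-1 - -1), (lane % 4)) 0xffff
step 7: d <- -3                      0xffff
step 8: a <- lane                    0xffff
step 9: a <- min((lane + lane), lane) 0xffff

Answer: 10 steps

c: 0,1,2,3,0,1,2,3,0,1,2,3,0,1,2,3
d: -3,-3,-3,-3,-3,-3,-3,-3,-3,-3,-3,-3,-3,-3,-3,-3
a: 0,1,2,3,4,5,6,7,8,9,10,11,12,13,14,15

steps = 10; useful = 141; efficiency = 141/160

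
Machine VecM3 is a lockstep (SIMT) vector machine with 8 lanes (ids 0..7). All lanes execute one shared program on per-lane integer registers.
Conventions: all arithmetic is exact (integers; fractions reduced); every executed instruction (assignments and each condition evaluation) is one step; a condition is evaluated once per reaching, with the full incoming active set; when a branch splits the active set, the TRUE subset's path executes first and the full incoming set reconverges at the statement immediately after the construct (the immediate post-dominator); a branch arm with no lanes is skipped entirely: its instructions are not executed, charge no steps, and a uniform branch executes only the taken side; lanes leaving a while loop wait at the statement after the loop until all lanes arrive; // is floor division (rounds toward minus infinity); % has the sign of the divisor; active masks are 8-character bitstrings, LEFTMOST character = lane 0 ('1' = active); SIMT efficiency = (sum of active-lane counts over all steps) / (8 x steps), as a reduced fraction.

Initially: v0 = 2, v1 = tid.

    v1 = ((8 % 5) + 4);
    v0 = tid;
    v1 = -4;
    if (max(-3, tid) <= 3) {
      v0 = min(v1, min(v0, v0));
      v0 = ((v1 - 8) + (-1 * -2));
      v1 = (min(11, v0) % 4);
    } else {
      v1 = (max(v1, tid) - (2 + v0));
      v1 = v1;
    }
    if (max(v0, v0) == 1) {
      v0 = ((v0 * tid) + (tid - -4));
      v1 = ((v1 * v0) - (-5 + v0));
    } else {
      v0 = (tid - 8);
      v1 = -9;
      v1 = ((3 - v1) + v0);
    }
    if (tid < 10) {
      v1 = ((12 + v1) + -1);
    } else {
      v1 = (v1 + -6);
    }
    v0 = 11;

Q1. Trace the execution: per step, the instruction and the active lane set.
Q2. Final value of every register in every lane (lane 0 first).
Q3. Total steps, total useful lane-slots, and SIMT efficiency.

step 0: v1 <- ((8 % 5) + 4)          11111111
step 1: v0 <- tid                    11111111
step 2: v1 <- -4                     11111111
step 3: eval (max(-3, tid) <= 3)     11111111
step 4: v0 <- min(v1, min(v0, v0))   11110000
step 5: v0 <- ((v1 - 8) + (-1 * -2)) 11110000
step 6: v1 <- (min(11, v0) % 4)      11110000
step 7: v1 <- (max(v1, tid) - (2 + v0)) 00001111
step 8: v1 <- v1                     00001111
step 9: eval (max(v0, v0) == 1)      11111111
step 10: v0 <- (tid - 8)              11111111
step 11: v1 <- -9                     11111111
step 12: v1 <- ((3 - v1) + v0)        11111111
step 13: eval (tid < 10)              11111111
step 14: v1 <- ((12 + v1) + -1)       11111111
step 15: v0 <- 11                     11111111

Answer: 16 steps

v0: 11,11,11,11,11,11,11,11
v1: 15,16,17,18,19,20,21,22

steps = 16; useful = 108; efficiency = 108/128 = 27/32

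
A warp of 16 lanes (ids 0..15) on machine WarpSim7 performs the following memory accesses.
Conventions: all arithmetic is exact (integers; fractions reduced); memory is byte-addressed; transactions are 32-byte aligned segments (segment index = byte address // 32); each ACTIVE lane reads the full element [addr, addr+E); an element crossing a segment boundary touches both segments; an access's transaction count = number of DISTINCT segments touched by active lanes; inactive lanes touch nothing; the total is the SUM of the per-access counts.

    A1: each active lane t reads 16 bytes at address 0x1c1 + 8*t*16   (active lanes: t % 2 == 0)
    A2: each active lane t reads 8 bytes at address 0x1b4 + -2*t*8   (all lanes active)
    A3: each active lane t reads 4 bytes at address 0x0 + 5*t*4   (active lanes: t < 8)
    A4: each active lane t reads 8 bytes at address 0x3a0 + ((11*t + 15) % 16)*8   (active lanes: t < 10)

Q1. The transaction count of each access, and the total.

A1: 8 transactions
A2: 8 transactions
A3: 5 transactions
A4: 4 transactions

Answer: 8,8,5,4; total 25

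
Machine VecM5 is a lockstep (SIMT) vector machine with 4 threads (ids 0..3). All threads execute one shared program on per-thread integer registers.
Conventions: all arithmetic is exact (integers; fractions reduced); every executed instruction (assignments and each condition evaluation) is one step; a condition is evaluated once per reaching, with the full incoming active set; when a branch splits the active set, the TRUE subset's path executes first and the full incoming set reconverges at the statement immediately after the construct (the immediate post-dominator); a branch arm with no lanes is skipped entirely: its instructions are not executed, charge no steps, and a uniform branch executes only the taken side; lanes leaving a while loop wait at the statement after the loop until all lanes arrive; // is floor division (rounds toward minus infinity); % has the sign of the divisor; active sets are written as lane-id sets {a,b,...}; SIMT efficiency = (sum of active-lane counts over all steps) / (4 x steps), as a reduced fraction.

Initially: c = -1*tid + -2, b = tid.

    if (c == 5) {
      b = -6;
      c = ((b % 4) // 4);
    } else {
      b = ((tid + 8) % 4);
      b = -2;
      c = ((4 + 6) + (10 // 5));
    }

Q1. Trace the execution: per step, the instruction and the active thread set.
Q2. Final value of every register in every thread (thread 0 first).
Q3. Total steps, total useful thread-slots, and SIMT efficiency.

step 0: eval (c == 5)                {0,1,2,3}
step 1: b <- ((tid + 8) % 4)         {0,1,2,3}
step 2: b <- -2                      {0,1,2,3}
step 3: c <- ((4 + 6) + (10 // 5))   {0,1,2,3}

Answer: 4 steps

c: 12,12,12,12
b: -2,-2,-2,-2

steps = 4; useful = 16; efficiency = 16/16 = 1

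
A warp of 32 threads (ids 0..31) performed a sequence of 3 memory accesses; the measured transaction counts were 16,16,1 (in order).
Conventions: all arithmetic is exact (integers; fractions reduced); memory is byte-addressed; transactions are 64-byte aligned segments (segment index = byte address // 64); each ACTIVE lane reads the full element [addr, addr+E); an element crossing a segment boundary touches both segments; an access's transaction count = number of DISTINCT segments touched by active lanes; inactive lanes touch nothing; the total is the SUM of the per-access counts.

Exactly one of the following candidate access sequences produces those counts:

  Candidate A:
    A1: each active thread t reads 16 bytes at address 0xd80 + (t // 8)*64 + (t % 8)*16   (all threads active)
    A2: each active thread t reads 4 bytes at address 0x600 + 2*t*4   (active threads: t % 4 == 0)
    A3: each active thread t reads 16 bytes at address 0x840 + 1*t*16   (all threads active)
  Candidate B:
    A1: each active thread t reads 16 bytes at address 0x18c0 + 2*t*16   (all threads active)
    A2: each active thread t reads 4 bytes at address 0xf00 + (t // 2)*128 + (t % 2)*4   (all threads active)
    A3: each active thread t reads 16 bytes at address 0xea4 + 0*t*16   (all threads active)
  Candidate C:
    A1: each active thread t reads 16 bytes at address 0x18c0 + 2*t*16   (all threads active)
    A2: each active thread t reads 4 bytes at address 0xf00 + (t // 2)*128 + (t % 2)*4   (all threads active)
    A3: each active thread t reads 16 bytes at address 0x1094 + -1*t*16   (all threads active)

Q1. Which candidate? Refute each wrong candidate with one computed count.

A: A1 gives 5 transactions, not 16
C: A3 gives 9 transactions, not 1
B: all counts match (16,16,1)

Answer: B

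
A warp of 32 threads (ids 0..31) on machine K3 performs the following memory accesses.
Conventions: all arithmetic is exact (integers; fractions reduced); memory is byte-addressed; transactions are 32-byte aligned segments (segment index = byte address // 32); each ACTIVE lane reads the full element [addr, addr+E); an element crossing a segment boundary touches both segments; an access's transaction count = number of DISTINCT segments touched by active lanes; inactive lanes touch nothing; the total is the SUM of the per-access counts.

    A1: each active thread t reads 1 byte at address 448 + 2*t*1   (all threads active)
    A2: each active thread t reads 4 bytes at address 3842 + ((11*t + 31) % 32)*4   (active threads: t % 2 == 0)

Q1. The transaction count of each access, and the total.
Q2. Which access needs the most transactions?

A1: 2 transactions
A2: 5 transactions

Answer: 2,5; total 7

Answer: A2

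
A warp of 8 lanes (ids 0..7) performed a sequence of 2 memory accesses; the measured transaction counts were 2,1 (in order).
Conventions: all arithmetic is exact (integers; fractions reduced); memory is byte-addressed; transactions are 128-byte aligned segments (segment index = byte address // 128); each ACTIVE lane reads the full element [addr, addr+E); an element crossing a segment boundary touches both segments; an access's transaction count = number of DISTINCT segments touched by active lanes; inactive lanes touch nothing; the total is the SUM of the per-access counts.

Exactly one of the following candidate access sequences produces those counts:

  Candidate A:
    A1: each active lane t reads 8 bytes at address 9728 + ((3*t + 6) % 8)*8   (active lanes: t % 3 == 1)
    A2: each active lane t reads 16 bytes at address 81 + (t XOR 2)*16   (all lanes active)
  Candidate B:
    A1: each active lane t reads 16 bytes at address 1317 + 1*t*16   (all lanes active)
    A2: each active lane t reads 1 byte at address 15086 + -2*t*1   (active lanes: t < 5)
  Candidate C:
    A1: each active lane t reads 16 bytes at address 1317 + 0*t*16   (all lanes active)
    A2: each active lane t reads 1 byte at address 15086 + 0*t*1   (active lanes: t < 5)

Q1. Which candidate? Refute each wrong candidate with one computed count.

A: A1 gives 1 transaction, not 2
C: A1 gives 1 transaction, not 2
B: all counts match (2,1)

Answer: B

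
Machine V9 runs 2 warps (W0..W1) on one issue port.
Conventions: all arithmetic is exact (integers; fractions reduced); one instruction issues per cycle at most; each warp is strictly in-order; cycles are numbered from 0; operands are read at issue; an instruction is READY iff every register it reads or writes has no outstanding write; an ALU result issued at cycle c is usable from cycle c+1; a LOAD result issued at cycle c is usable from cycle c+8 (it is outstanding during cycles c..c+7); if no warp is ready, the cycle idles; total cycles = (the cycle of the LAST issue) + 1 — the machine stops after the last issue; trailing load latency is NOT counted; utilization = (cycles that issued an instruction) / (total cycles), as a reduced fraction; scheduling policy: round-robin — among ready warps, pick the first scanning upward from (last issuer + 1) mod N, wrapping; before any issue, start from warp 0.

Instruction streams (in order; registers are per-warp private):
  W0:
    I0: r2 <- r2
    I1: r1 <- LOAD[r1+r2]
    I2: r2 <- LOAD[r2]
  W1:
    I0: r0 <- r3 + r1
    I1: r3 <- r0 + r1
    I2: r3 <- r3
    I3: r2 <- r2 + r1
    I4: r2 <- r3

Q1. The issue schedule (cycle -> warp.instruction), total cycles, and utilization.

cycle 0: W0.I0
cycle 1: W1.I0
cycle 2: W0.I1
cycle 3: W1.I1
cycle 4: W0.I2
cycle 5: W1.I2
cycle 6: W1.I3
cycle 7: W1.I4

Answer: 8 cycles, utilization 1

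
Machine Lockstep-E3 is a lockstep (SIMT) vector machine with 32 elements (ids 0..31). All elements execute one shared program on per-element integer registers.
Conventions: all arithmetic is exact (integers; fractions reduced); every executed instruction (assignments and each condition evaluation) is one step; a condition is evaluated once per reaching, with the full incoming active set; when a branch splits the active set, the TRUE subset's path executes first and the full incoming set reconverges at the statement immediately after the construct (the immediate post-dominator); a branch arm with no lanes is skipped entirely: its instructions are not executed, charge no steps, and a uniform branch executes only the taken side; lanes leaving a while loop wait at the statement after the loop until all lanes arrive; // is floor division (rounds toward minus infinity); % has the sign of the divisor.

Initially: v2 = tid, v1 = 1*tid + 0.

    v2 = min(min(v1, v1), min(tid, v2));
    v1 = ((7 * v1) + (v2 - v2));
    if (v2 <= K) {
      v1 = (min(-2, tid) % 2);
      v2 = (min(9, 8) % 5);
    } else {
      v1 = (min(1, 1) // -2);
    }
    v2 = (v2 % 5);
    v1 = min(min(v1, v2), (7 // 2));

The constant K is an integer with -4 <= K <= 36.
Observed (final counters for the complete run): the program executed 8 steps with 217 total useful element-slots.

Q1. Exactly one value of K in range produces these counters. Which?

Answer: K = 24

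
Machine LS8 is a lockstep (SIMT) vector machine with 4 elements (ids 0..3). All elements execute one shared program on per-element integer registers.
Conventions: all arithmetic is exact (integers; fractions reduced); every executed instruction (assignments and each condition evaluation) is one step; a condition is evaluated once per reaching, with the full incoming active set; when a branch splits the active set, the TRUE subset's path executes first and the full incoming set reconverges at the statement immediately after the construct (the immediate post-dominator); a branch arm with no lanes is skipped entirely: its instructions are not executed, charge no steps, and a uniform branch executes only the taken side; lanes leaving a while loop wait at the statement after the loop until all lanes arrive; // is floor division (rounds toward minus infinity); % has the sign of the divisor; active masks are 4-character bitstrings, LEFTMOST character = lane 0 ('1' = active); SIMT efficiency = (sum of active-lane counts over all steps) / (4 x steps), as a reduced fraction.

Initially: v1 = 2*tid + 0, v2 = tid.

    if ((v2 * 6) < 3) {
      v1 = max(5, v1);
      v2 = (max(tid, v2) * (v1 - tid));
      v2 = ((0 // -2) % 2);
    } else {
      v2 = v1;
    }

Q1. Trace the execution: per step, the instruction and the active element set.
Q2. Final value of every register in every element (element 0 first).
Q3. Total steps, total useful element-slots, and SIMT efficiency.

step 0: eval ((v2 * 6) < 3)          1111
step 1: v1 <- max(5, v1)             1000
step 2: v2 <- (max(tid, v2) * (v1 - tid)) 1000
step 3: v2 <- ((0 // -2) % 2)        1000
step 4: v2 <- v1                     0111

Answer: 5 steps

v1: 5,2,4,6
v2: 0,2,4,6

steps = 5; useful = 10; efficiency = 10/20 = 1/2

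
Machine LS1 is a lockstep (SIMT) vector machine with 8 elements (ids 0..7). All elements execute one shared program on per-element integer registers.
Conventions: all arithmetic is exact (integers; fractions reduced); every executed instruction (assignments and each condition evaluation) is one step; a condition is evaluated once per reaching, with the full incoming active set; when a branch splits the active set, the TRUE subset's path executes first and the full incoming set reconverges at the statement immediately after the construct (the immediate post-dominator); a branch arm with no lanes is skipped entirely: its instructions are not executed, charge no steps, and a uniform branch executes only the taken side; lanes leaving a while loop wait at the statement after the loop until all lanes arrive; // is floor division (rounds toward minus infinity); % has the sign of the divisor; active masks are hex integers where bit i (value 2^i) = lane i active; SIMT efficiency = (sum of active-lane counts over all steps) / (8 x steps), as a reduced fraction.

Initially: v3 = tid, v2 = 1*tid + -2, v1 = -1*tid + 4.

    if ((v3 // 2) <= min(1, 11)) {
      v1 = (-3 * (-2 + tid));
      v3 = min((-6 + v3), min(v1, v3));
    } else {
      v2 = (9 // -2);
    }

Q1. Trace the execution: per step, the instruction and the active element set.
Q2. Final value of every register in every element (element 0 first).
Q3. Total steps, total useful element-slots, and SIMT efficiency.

step 0: eval ((v3 // 2) <= min(1, 11)) 0xff
step 1: v1 <- (-3 * (-2 + tid))      0x0f
step 2: v3 <- min((-6 + v3), min(v1, v3)) 0x0f
step 3: v2 <- (9 // -2)              0xf0

Answer: 4 steps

v3: -6,-5,-4,-3,4,5,6,7
v2: -2,-1,0,1,-5,-5,-5,-5
v1: 6,3,0,-3,0,-1,-2,-3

steps = 4; useful = 20; efficiency = 20/32 = 5/8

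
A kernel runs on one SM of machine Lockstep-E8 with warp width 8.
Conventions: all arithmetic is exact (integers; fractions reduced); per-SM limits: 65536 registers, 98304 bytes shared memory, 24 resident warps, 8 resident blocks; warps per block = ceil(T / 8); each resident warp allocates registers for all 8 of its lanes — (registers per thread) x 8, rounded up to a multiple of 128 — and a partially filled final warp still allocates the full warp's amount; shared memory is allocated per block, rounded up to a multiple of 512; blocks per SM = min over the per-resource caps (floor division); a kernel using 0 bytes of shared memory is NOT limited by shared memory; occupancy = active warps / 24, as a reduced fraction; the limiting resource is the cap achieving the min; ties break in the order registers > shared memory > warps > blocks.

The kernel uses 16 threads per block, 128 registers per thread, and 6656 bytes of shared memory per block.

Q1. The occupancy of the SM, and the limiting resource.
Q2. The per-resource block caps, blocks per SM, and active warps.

Answer: occupancy 2/3, limited by blocks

registers: 32 blocks
shared memory: 14 blocks
warps: 12 blocks
blocks: 8 blocks

Answer: 8 blocks, 16 active warps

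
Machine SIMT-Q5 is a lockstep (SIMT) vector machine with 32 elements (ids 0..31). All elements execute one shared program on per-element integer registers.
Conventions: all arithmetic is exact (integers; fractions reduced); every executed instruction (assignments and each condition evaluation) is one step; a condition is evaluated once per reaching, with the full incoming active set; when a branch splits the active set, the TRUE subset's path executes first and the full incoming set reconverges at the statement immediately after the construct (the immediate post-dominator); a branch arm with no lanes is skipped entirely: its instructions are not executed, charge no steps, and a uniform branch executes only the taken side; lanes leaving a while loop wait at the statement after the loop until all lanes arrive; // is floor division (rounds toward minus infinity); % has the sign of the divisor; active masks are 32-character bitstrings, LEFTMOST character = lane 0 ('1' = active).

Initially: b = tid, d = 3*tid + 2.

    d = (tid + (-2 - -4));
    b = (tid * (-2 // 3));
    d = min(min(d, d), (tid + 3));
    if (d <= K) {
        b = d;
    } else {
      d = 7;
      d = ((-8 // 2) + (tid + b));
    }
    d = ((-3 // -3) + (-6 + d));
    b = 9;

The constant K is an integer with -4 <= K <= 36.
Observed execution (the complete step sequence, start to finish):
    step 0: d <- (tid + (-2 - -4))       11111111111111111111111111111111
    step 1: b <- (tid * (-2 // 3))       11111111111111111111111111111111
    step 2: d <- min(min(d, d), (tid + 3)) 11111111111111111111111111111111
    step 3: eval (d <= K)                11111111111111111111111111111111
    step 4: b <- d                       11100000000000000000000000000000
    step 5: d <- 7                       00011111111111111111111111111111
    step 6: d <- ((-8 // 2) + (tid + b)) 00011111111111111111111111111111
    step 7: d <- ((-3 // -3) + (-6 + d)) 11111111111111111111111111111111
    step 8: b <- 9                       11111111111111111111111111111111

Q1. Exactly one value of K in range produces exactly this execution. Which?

Answer: K = 4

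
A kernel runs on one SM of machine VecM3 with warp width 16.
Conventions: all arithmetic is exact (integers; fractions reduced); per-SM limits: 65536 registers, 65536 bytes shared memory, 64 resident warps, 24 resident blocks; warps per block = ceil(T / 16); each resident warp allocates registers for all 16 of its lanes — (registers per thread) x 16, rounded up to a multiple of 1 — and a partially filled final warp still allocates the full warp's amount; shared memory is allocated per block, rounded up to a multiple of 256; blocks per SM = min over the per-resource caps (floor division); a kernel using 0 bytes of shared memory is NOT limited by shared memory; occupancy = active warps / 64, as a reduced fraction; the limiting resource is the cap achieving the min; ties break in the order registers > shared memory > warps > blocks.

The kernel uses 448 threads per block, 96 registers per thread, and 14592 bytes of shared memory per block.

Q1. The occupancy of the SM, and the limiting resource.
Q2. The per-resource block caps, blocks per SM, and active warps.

Answer: occupancy 7/16, limited by registers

registers: 1 block
shared memory: 4 blocks
warps: 2 blocks
blocks: 24 blocks

Answer: 1 block, 28 active warps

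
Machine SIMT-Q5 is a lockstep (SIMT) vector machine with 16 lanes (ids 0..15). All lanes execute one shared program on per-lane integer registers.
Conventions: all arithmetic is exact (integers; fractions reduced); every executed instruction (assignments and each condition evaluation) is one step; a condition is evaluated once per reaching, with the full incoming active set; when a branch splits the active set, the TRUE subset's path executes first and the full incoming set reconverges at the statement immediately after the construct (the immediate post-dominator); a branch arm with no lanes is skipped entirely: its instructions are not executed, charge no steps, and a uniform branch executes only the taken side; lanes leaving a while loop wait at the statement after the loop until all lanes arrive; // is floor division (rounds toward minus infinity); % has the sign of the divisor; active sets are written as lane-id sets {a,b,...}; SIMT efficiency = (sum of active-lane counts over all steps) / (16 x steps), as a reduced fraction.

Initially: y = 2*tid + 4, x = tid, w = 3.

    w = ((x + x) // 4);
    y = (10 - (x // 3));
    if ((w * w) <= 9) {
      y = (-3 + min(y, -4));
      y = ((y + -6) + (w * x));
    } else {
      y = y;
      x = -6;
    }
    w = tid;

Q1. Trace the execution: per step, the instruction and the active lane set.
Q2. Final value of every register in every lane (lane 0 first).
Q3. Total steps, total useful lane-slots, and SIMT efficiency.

step 0: w <- ((x + x) // 4)          {0,1,2,3,4,5,6,7,8,9,10,11,12,13,14,15}
step 1: y <- (10 - (x // 3))         {0,1,2,3,4,5,6,7,8,9,10,11,12,13,14,15}
step 2: eval ((w * w) <= 9)          {0,1,2,3,4,5,6,7,8,9,10,11,12,13,14,15}
step 3: y <- (-3 + min(y, -4))       {0,1,2,3,4,5,6,7}
step 4: y <- ((y + -6) + (w * x))    {0,1,2,3,4,5,6,7}
step 5: y <- y                       {8,9,10,11,12,13,14,15}
step 6: x <- -6                      {8,9,10,11,12,13,14,15}
step 7: w <- tid                     {0,1,2,3,4,5,6,7,8,9,10,11,12,13,14,15}

Answer: 8 steps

y: -13,-13,-11,-10,-5,-3,5,8,8,7,7,7,6,6,6,5
x: 0,1,2,3,4,5,6,7,-6,-6,-6,-6,-6,-6,-6,-6
w: 0,1,2,3,4,5,6,7,8,9,10,11,12,13,14,15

steps = 8; useful = 96; efficiency = 96/128 = 3/4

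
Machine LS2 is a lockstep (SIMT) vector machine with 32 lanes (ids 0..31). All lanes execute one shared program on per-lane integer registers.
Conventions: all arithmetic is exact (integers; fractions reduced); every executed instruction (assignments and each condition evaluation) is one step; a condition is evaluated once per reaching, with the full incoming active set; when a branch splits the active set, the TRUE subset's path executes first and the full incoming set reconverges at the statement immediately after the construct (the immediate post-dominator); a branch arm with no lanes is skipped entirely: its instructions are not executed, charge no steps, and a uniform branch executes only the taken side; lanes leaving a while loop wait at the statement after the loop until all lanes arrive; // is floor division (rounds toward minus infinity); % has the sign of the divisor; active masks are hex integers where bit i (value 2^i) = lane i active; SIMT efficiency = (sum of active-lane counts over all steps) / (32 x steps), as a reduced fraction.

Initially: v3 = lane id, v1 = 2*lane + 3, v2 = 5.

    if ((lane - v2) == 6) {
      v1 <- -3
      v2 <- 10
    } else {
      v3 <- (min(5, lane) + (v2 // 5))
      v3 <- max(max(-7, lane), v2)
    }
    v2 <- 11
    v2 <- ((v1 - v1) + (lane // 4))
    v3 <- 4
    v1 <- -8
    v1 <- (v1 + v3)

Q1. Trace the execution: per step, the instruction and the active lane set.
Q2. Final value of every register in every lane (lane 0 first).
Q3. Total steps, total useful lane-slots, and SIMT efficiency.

step 0: eval ((lane - v2) == 6)      0xffffffff
step 1: v1 <- -3                     0x00000800
step 2: v2 <- 10                     0x00000800
step 3: v3 <- (min(5, lane) + (v2 // 5)) 0xfffff7ff
step 4: v3 <- max(max(-7, lane), v2) 0xfffff7ff
step 5: v2 <- 11                     0xffffffff
step 6: v2 <- ((v1 - v1) + (lane // 4)) 0xffffffff
step 7: v3 <- 4                      0xffffffff
step 8: v1 <- -8                     0xffffffff
step 9: v1 <- (v1 + v3)              0xffffffff

Answer: 10 steps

v3: 4,4,4,4,4,4,4,4,4,4,4,4,4,4,4,4,4,4,4,4,4,4,4,4,4,4,4,4,4,4,4,4
v1: -4,-4,-4,-4,-4,-4,-4,-4,-4,-4,-4,-4,-4,-4,-4,-4,-4,-4,-4,-4,-4,-4,-4,-4,-4,-4,-4,-4,-4,-4,-4,-4
v2: 0,0,0,0,1,1,1,1,2,2,2,2,3,3,3,3,4,4,4,4,5,5,5,5,6,6,6,6,7,7,7,7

steps = 10; useful = 256; efficiency = 256/320 = 4/5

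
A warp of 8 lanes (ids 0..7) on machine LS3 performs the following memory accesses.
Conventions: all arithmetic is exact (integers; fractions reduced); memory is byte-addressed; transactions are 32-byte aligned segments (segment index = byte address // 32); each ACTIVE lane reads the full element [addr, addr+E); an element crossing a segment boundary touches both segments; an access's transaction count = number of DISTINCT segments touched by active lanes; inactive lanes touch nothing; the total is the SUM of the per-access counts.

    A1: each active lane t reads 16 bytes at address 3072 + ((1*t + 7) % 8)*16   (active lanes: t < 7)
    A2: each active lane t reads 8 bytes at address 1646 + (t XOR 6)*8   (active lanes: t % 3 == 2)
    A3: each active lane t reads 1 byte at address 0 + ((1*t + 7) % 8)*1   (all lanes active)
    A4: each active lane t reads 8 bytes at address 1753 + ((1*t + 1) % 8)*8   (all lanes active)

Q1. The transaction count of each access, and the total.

A1: 4 transactions
A2: 1 transaction
A3: 1 transaction
A4: 3 transactions

Answer: 4,1,1,3; total 9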